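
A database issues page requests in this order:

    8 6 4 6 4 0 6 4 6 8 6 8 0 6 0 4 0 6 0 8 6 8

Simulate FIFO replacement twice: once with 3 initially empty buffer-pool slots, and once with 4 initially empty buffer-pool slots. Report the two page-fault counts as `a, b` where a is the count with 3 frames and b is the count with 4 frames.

10, 4

3 frames: F F F . . F . . . F F . . . . F F . . F F . → 10 faults.
4 frames: F F F . . F . . . . . . . . . . . . . . . . → 4 faults.
4 < 10: adding a frame reduced faults, as is typical.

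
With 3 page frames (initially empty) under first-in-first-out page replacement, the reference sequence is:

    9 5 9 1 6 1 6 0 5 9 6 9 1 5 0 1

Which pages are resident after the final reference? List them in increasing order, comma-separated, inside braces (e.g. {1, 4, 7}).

9 -> fault, frames (9)
5 -> fault, frames (9 5)
9 -> hit
1 -> fault, frames (9 5 1)
6 -> fault, evict 9, frames (5 1 6)
1 -> hit
6 -> hit
0 -> fault, evict 5, frames (1 6 0)
5 -> fault, evict 1, frames (6 0 5)
9 -> fault, evict 6, frames (0 5 9)
6 -> fault, evict 0, frames (5 9 6)
9 -> hit
1 -> fault, evict 5, frames (9 6 1)
5 -> fault, evict 9, frames (6 1 5)
0 -> fault, evict 6, frames (1 5 0)
1 -> hit

{0, 1, 5}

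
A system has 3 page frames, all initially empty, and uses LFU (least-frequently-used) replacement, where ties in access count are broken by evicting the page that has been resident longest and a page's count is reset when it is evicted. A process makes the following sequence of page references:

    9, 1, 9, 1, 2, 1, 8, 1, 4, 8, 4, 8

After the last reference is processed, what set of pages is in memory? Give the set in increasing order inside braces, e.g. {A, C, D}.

{1, 8, 9}

9: fault, frames [9]
1: fault, frames [9, 1]
9: hit
1: hit
2: fault, frames [9, 1, 2]
1: hit
8: fault, evict 2, frames [9, 1, 8]
1: hit
4: fault, evict 8, frames [9, 1, 4]
8: fault, evict 4, frames [9, 1, 8]
4: fault, evict 8, frames [9, 1, 4]
8: fault, evict 4, frames [9, 1, 8]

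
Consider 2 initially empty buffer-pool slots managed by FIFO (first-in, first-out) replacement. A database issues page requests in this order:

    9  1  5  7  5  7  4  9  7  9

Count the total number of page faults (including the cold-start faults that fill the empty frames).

7

9: fault, frames [9]
1: fault, frames [9, 1]
5: fault, evict 9, frames [1, 5]
7: fault, evict 1, frames [5, 7]
5: hit
7: hit
4: fault, evict 5, frames [7, 4]
9: fault, evict 7, frames [4, 9]
7: fault, evict 4, frames [9, 7]
9: hit
Page faults: 7.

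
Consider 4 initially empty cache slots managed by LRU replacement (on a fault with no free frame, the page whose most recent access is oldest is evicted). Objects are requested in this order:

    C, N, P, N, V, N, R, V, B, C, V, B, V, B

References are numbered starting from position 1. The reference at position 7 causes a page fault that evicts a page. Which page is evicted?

C

pos 1: C -> miss, frames {C}
pos 2: N -> miss, frames {C,N}
pos 3: P -> miss, frames {C,N,P}
pos 4: N -> hit
pos 5: V -> miss, frames {C,P,N,V}
pos 6: N -> hit
pos 7: R -> miss, evict C, frames {P,V,N,R}
At position 7, page C is evicted.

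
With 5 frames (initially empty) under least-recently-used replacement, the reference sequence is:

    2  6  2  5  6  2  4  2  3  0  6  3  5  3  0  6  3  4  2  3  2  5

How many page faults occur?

10

2 → fault, frames [2]
6 → fault, frames [2, 6]
2 → hit
5 → fault, frames [6, 2, 5]
6 → hit
2 → hit
4 → fault, frames [5, 6, 2, 4]
2 → hit
3 → fault, frames [5, 6, 4, 2, 3]
0 → fault, evict 5, frames [6, 4, 2, 3, 0]
6 → hit
3 → hit
5 → fault, evict 4, frames [2, 0, 6, 3, 5]
3 → hit
0 → hit
6 → hit
3 → hit
4 → fault, evict 2, frames [5, 0, 6, 3, 4]
2 → fault, evict 5, frames [0, 6, 3, 4, 2]
3 → hit
2 → hit
5 → fault, evict 0, frames [6, 4, 3, 2, 5]
Page faults: 10.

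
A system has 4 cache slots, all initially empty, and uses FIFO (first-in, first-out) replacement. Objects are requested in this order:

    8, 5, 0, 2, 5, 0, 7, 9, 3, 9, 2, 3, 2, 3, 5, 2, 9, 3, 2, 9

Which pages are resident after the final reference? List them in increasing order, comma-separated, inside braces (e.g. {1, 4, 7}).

{2, 3, 5, 9}

8 → miss, frames {8}
5 → miss, frames {8,5}
0 → miss, frames {8,5,0}
2 → miss, frames {8,5,0,2}
5 → hit
0 → hit
7 → miss, evict 8, frames {5,0,2,7}
9 → miss, evict 5, frames {0,2,7,9}
3 → miss, evict 0, frames {2,7,9,3}
9 → hit
2 → hit
3 → hit
2 → hit
3 → hit
5 → miss, evict 2, frames {7,9,3,5}
2 → miss, evict 7, frames {9,3,5,2}
9 → hit
3 → hit
2 → hit
9 → hit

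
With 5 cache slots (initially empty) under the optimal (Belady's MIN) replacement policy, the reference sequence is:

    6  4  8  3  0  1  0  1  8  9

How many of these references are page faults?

6 -> fault, frames (6)
4 -> fault, frames (6 4)
8 -> fault, frames (6 4 8)
3 -> fault, frames (6 4 8 3)
0 -> fault, frames (6 4 8 3 0)
1 -> fault, evict 3, frames (6 4 8 0 1)
0 -> hit
1 -> hit
8 -> hit
9 -> fault, evict 1, frames (6 4 8 0 9)
Page faults: 7.

7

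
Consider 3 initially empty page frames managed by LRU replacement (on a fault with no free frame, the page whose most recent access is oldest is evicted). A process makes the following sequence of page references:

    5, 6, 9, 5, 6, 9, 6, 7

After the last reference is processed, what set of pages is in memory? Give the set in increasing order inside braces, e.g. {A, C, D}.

{6, 7, 9}

5 → fault, frames (5)
6 → fault, frames (5 6)
9 → fault, frames (5 6 9)
5 → hit
6 → hit
9 → hit
6 → hit
7 → fault, evict 5, frames (9 6 7)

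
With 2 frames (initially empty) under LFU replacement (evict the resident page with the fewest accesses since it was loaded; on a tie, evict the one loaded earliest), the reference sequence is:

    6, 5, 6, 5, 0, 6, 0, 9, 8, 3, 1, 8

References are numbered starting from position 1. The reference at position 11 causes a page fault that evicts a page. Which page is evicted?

3

pos 1: 6 -> miss, frames {6}
pos 2: 5 -> miss, frames {6,5}
pos 3: 6 -> hit
pos 4: 5 -> hit
pos 5: 0 -> miss, evict 6, frames {5,0}
pos 6: 6 -> miss, evict 0, frames {5,6}
pos 7: 0 -> miss, evict 6, frames {5,0}
pos 8: 9 -> miss, evict 0, frames {5,9}
pos 9: 8 -> miss, evict 9, frames {5,8}
pos 10: 3 -> miss, evict 8, frames {5,3}
pos 11: 1 -> miss, evict 3, frames {5,1}
At position 11, page 3 is evicted.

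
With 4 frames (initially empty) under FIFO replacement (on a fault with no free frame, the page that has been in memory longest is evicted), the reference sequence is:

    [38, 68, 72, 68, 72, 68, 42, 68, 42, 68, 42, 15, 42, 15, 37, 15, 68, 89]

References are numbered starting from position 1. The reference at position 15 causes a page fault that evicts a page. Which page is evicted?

68

pos 1: 38 -> fault, frames (38)
pos 2: 68 -> fault, frames (38 68)
pos 3: 72 -> fault, frames (38 68 72)
pos 4: 68 -> hit
pos 5: 72 -> hit
pos 6: 68 -> hit
pos 7: 42 -> fault, frames (38 68 72 42)
pos 8: 68 -> hit
pos 9: 42 -> hit
pos 10: 68 -> hit
pos 11: 42 -> hit
pos 12: 15 -> fault, evict 38, frames (68 72 42 15)
pos 13: 42 -> hit
pos 14: 15 -> hit
pos 15: 37 -> fault, evict 68, frames (72 42 15 37)
At position 15, page 68 is evicted.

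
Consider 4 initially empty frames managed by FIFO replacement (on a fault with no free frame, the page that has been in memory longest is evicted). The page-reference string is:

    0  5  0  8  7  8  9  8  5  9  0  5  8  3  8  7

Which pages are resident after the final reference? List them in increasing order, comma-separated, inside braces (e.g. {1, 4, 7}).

0: miss, frames [0]
5: miss, frames [0, 5]
0: hit
8: miss, frames [0, 5, 8]
7: miss, frames [0, 5, 8, 7]
8: hit
9: miss, evict 0, frames [5, 8, 7, 9]
8: hit
5: hit
9: hit
0: miss, evict 5, frames [8, 7, 9, 0]
5: miss, evict 8, frames [7, 9, 0, 5]
8: miss, evict 7, frames [9, 0, 5, 8]
3: miss, evict 9, frames [0, 5, 8, 3]
8: hit
7: miss, evict 0, frames [5, 8, 3, 7]

{3, 5, 7, 8}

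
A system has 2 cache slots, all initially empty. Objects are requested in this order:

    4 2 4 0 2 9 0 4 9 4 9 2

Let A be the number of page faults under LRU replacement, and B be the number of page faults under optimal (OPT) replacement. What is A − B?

Under LRU: F F . F F F F F F . . F → 9 faults.
Under OPT: F F . F . F . F . . . F → 6 faults.
A − B = 9 − 6 = 3.

3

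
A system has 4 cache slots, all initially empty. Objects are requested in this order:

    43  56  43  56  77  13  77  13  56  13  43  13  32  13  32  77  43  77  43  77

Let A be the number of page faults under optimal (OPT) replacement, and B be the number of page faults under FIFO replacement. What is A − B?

-1

Under OPT: F F . . F F . . . . . . F . . . . . . . → 5 faults.
Under FIFO: F F . . F F . . . . . . F . . . F . . . → 6 faults.
A − B = 5 − 6 = -1.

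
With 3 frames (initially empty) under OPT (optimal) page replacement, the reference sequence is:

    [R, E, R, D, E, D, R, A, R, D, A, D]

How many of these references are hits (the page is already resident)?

8

R -> fault, frames [R]
E -> fault, frames [R, E]
R -> hit
D -> fault, frames [R, E, D]
E -> hit
D -> hit
R -> hit
A -> fault, evict E, frames [R, D, A]
R -> hit
D -> hit
A -> hit
D -> hit
Hits: 8.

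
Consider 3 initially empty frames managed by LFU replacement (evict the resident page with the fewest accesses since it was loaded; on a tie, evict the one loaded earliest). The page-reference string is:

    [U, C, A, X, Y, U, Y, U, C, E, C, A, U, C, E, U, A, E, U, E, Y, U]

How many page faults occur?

U: miss, frames {U}
C: miss, frames {U,C}
A: miss, frames {U,C,A}
X: miss, evict U, frames {C,A,X}
Y: miss, evict C, frames {A,X,Y}
U: miss, evict A, frames {X,Y,U}
Y: hit
U: hit
C: miss, evict X, frames {Y,U,C}
E: miss, evict C, frames {Y,U,E}
C: miss, evict E, frames {Y,U,C}
A: miss, evict C, frames {Y,U,A}
U: hit
C: miss, evict A, frames {Y,U,C}
E: miss, evict C, frames {Y,U,E}
U: hit
A: miss, evict E, frames {Y,U,A}
E: miss, evict A, frames {Y,U,E}
U: hit
E: hit
Y: hit
U: hit
Page faults: 14.

14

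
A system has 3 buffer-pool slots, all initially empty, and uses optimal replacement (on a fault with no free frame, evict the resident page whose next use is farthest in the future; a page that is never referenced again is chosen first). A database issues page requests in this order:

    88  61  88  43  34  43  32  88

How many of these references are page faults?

88 → miss, frames {88}
61 → miss, frames {88,61}
88 → hit
43 → miss, frames {88,61,43}
34 → miss, evict 61, frames {88,43,34}
43 → hit
32 → miss, evict 34, frames {88,43,32}
88 → hit
Page faults: 5.

5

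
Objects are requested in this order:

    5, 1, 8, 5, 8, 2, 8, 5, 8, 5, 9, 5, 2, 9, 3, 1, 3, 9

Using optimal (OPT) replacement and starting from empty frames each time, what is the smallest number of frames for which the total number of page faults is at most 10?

2

f=1: 18 faults
f=2: 10 faults
f=3: 7 faults
f=4: 6 faults
f=5: 6 faults
f=6: 6 faults
Smallest f with faults ≤ 10 is 2.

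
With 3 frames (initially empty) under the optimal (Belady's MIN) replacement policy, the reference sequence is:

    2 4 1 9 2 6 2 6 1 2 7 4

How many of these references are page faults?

7

2: miss, frames (2)
4: miss, frames (2 4)
1: miss, frames (2 4 1)
9: miss, evict 4, frames (2 1 9)
2: hit
6: miss, evict 9, frames (2 1 6)
2: hit
6: hit
1: hit
2: hit
7: miss, evict 6, frames (2 1 7)
4: miss, evict 7, frames (2 1 4)
Page faults: 7.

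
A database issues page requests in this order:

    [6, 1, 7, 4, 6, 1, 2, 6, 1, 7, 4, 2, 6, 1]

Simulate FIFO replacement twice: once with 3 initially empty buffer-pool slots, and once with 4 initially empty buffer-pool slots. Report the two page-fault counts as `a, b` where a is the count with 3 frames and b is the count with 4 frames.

11, 12

3 frames: F F F F F F F . . F F . F F → 11 faults.
4 frames: F F F F . . F F F F F F F F → 12 faults.
12 > 11: adding a frame increased faults — Belady's anomaly.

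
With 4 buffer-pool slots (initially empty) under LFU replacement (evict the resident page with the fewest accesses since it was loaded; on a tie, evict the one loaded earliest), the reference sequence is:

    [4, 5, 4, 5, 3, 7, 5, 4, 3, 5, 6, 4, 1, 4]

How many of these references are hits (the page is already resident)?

8

4 → fault, frames [4]
5 → fault, frames [4, 5]
4 → hit
5 → hit
3 → fault, frames [4, 5, 3]
7 → fault, frames [4, 5, 3, 7]
5 → hit
4 → hit
3 → hit
5 → hit
6 → fault, evict 7, frames [4, 5, 3, 6]
4 → hit
1 → fault, evict 6, frames [4, 5, 3, 1]
4 → hit
Hits: 8.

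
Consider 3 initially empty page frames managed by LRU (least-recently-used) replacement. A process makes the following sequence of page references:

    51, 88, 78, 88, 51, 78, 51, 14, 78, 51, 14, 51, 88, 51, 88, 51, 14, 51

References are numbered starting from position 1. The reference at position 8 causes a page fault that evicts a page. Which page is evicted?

pos 1: 51 -> miss, frames {51}
pos 2: 88 -> miss, frames {51,88}
pos 3: 78 -> miss, frames {51,88,78}
pos 4: 88 -> hit
pos 5: 51 -> hit
pos 6: 78 -> hit
pos 7: 51 -> hit
pos 8: 14 -> miss, evict 88, frames {78,51,14}
At position 8, page 88 is evicted.

88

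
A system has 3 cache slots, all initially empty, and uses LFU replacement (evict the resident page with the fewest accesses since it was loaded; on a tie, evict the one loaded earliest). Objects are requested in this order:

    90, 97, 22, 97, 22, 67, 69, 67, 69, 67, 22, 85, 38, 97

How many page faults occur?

10

90 → fault, frames {90}
97 → fault, frames {90,97}
22 → fault, frames {90,97,22}
97 → hit
22 → hit
67 → fault, evict 90, frames {97,22,67}
69 → fault, evict 67, frames {97,22,69}
67 → fault, evict 69, frames {97,22,67}
69 → fault, evict 67, frames {97,22,69}
67 → fault, evict 69, frames {97,22,67}
22 → hit
85 → fault, evict 67, frames {97,22,85}
38 → fault, evict 85, frames {97,22,38}
97 → hit
Page faults: 10.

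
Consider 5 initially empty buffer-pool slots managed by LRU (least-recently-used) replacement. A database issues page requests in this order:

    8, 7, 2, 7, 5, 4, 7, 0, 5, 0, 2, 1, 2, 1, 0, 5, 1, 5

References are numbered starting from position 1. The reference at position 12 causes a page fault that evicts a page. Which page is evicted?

pos 1: 8: miss, frames [8]
pos 2: 7: miss, frames [8, 7]
pos 3: 2: miss, frames [8, 7, 2]
pos 4: 7: hit
pos 5: 5: miss, frames [8, 2, 7, 5]
pos 6: 4: miss, frames [8, 2, 7, 5, 4]
pos 7: 7: hit
pos 8: 0: miss, evict 8, frames [2, 5, 4, 7, 0]
pos 9: 5: hit
pos 10: 0: hit
pos 11: 2: hit
pos 12: 1: miss, evict 4, frames [7, 5, 0, 2, 1]
At position 12, page 4 is evicted.

4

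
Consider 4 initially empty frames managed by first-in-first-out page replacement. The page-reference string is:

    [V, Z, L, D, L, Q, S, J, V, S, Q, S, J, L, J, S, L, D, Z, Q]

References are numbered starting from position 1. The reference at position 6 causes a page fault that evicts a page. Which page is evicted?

pos 1: V -> fault, frames [V]
pos 2: Z -> fault, frames [V, Z]
pos 3: L -> fault, frames [V, Z, L]
pos 4: D -> fault, frames [V, Z, L, D]
pos 5: L -> hit
pos 6: Q -> fault, evict V, frames [Z, L, D, Q]
At position 6, page V is evicted.

V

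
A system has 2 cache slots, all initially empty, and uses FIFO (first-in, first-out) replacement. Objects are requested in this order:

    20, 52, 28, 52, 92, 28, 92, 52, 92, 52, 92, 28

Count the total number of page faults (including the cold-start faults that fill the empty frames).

6

20 → miss, frames (20)
52 → miss, frames (20 52)
28 → miss, evict 20, frames (52 28)
52 → hit
92 → miss, evict 52, frames (28 92)
28 → hit
92 → hit
52 → miss, evict 28, frames (92 52)
92 → hit
52 → hit
92 → hit
28 → miss, evict 92, frames (52 28)
Page faults: 6.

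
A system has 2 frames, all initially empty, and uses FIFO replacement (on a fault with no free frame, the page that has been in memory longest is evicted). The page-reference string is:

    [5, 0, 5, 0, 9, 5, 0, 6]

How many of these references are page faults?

5: fault, frames {5}
0: fault, frames {5,0}
5: hit
0: hit
9: fault, evict 5, frames {0,9}
5: fault, evict 0, frames {9,5}
0: fault, evict 9, frames {5,0}
6: fault, evict 5, frames {0,6}
Page faults: 6.

6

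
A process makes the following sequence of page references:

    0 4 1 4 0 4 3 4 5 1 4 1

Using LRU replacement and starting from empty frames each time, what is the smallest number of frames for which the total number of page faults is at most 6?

f=1: 12 faults
f=2: 8 faults
f=3: 6 faults
f=4: 6 faults
f=5: 5 faults
Smallest f with faults ≤ 6 is 3.

3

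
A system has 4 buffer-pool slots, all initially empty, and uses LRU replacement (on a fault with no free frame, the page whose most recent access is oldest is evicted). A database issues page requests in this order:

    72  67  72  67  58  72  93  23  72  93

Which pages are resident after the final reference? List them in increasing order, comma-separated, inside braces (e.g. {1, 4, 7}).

{23, 58, 72, 93}

72 -> miss, frames (72)
67 -> miss, frames (72 67)
72 -> hit
67 -> hit
58 -> miss, frames (72 67 58)
72 -> hit
93 -> miss, frames (67 58 72 93)
23 -> miss, evict 67, frames (58 72 93 23)
72 -> hit
93 -> hit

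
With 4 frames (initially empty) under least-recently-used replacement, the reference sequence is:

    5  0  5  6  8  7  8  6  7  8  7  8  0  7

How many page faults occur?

6

5 → fault, frames [5]
0 → fault, frames [5, 0]
5 → hit
6 → fault, frames [0, 5, 6]
8 → fault, frames [0, 5, 6, 8]
7 → fault, evict 0, frames [5, 6, 8, 7]
8 → hit
6 → hit
7 → hit
8 → hit
7 → hit
8 → hit
0 → fault, evict 5, frames [6, 7, 8, 0]
7 → hit
Page faults: 6.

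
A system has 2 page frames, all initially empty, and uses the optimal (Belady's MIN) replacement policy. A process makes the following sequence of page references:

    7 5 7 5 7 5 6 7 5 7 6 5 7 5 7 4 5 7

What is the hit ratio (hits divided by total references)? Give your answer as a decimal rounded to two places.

0.56

7 → fault, frames [7]
5 → fault, frames [7, 5]
7 → hit
5 → hit
7 → hit
5 → hit
6 → fault, evict 5, frames [7, 6]
7 → hit
5 → fault, evict 6, frames [7, 5]
7 → hit
6 → fault, evict 7, frames [5, 6]
5 → hit
7 → fault, evict 6, frames [5, 7]
5 → hit
7 → hit
4 → fault, evict 7, frames [5, 4]
5 → hit
7 → fault, evict 4, frames [5, 7]
Hits: 10 of 18 references → 10/18 = 0.5556.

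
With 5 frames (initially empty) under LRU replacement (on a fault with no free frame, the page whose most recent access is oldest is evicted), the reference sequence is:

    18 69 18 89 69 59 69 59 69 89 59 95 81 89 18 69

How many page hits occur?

18 -> miss, frames (18)
69 -> miss, frames (18 69)
18 -> hit
89 -> miss, frames (69 18 89)
69 -> hit
59 -> miss, frames (18 89 69 59)
69 -> hit
59 -> hit
69 -> hit
89 -> hit
59 -> hit
95 -> miss, frames (18 69 89 59 95)
81 -> miss, evict 18, frames (69 89 59 95 81)
89 -> hit
18 -> miss, evict 69, frames (59 95 81 89 18)
69 -> miss, evict 59, frames (95 81 89 18 69)
Hits: 8.

8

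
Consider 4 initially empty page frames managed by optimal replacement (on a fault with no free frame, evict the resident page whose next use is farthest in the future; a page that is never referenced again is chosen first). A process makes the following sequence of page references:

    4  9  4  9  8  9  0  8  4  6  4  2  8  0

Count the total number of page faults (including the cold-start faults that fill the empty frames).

6

4 → miss, frames [4]
9 → miss, frames [4, 9]
4 → hit
9 → hit
8 → miss, frames [4, 9, 8]
9 → hit
0 → miss, frames [4, 9, 8, 0]
8 → hit
4 → hit
6 → miss, evict 9, frames [4, 8, 0, 6]
4 → hit
2 → miss, evict 6, frames [4, 8, 0, 2]
8 → hit
0 → hit
Page faults: 6.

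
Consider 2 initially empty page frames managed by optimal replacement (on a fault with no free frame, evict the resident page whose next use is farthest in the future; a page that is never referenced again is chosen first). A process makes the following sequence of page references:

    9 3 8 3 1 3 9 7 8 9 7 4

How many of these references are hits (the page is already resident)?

9: fault, frames {9}
3: fault, frames {9,3}
8: fault, evict 9, frames {3,8}
3: hit
1: fault, evict 8, frames {3,1}
3: hit
9: fault, evict 1, frames {3,9}
7: fault, evict 3, frames {9,7}
8: fault, evict 7, frames {9,8}
9: hit
7: fault, evict 8, frames {9,7}
4: fault, evict 7, frames {9,4}
Hits: 3.

3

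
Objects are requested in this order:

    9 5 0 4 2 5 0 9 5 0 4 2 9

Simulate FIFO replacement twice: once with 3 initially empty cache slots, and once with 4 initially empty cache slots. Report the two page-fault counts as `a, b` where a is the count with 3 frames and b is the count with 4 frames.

3 frames: F F F F F F F F . . F F . → 10 faults.
4 frames: F F F F F . . F F F F F F → 11 faults.
11 > 10: adding a frame increased faults — Belady's anomaly.

10, 11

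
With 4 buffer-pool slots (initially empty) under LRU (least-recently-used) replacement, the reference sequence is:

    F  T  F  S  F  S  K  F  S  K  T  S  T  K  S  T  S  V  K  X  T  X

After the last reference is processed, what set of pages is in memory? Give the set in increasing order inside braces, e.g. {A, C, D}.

F -> fault, frames {F}
T -> fault, frames {F,T}
F -> hit
S -> fault, frames {T,F,S}
F -> hit
S -> hit
K -> fault, frames {T,F,S,K}
F -> hit
S -> hit
K -> hit
T -> hit
S -> hit
T -> hit
K -> hit
S -> hit
T -> hit
S -> hit
V -> fault, evict F, frames {K,T,S,V}
K -> hit
X -> fault, evict T, frames {S,V,K,X}
T -> fault, evict S, frames {V,K,X,T}
X -> hit

{K, T, V, X}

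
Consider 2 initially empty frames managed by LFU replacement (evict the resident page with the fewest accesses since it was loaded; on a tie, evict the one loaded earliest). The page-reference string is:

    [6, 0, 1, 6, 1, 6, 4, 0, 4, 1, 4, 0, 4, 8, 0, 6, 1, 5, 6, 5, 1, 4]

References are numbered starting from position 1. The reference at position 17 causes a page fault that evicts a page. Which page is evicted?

0

pos 1: 6 -> miss, frames (6)
pos 2: 0 -> miss, frames (6 0)
pos 3: 1 -> miss, evict 6, frames (0 1)
pos 4: 6 -> miss, evict 0, frames (1 6)
pos 5: 1 -> hit
pos 6: 6 -> hit
pos 7: 4 -> miss, evict 1, frames (6 4)
pos 8: 0 -> miss, evict 4, frames (6 0)
pos 9: 4 -> miss, evict 0, frames (6 4)
pos 10: 1 -> miss, evict 4, frames (6 1)
pos 11: 4 -> miss, evict 1, frames (6 4)
pos 12: 0 -> miss, evict 4, frames (6 0)
pos 13: 4 -> miss, evict 0, frames (6 4)
pos 14: 8 -> miss, evict 4, frames (6 8)
pos 15: 0 -> miss, evict 8, frames (6 0)
pos 16: 6 -> hit
pos 17: 1 -> miss, evict 0, frames (6 1)
At position 17, page 0 is evicted.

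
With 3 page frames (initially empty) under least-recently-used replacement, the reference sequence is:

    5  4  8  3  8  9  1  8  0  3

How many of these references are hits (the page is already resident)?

2

5: fault, frames [5]
4: fault, frames [5, 4]
8: fault, frames [5, 4, 8]
3: fault, evict 5, frames [4, 8, 3]
8: hit
9: fault, evict 4, frames [3, 8, 9]
1: fault, evict 3, frames [8, 9, 1]
8: hit
0: fault, evict 9, frames [1, 8, 0]
3: fault, evict 1, frames [8, 0, 3]
Hits: 2.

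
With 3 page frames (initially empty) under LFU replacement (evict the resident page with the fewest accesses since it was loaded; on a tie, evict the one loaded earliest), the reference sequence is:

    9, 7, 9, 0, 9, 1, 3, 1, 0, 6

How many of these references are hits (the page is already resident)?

3

9 → miss, frames [9]
7 → miss, frames [9, 7]
9 → hit
0 → miss, frames [9, 7, 0]
9 → hit
1 → miss, evict 7, frames [9, 0, 1]
3 → miss, evict 0, frames [9, 1, 3]
1 → hit
0 → miss, evict 3, frames [9, 1, 0]
6 → miss, evict 0, frames [9, 1, 6]
Hits: 3.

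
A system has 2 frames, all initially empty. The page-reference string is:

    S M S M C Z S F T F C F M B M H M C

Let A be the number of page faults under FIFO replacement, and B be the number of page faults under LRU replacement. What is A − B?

2

Under FIFO: F F . . F F F F F . F F F F . F F F → 14 faults.
Under LRU: F F . . F F F F F . F . F F . F . F → 12 faults.
A − B = 14 − 12 = 2.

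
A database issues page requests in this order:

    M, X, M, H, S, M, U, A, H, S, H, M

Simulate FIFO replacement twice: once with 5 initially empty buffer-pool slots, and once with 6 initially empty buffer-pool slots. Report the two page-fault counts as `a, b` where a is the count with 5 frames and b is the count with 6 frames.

7, 6

5 frames: F F . F F . F F . . . F → 7 faults.
6 frames: F F . F F . F F . . . . → 6 faults.
6 < 7: adding a frame reduced faults, as is typical.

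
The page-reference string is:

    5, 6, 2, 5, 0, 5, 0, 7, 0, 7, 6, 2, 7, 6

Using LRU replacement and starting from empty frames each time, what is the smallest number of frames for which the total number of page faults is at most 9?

3

f=1: 14 faults
f=2: 10 faults
f=3: 7 faults
f=4: 7 faults
f=5: 5 faults
Smallest f with faults ≤ 9 is 3.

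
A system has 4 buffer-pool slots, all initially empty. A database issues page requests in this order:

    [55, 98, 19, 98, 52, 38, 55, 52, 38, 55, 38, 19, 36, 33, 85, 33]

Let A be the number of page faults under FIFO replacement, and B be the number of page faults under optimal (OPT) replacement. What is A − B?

Under FIFO: F F F . F F F . . . . . F F F . → 9 faults.
Under OPT: F F F . F F . . . . . . F F F . → 8 faults.
A − B = 9 − 8 = 1.

1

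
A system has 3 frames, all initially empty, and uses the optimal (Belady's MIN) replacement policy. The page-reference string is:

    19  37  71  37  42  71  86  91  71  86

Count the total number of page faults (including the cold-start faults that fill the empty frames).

6

19 -> miss, frames [19]
37 -> miss, frames [19, 37]
71 -> miss, frames [19, 37, 71]
37 -> hit
42 -> miss, evict 37, frames [19, 71, 42]
71 -> hit
86 -> miss, evict 42, frames [19, 71, 86]
91 -> miss, evict 19, frames [71, 86, 91]
71 -> hit
86 -> hit
Page faults: 6.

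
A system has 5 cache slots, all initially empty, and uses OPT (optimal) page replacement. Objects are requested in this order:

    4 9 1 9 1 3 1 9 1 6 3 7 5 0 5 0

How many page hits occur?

8

4: fault, frames {4}
9: fault, frames {4,9}
1: fault, frames {4,9,1}
9: hit
1: hit
3: fault, frames {4,9,1,3}
1: hit
9: hit
1: hit
6: fault, frames {4,9,1,3,6}
3: hit
7: fault, evict 6, frames {4,9,1,3,7}
5: fault, evict 7, frames {4,9,1,3,5}
0: fault, evict 3, frames {4,9,1,5,0}
5: hit
0: hit
Hits: 8.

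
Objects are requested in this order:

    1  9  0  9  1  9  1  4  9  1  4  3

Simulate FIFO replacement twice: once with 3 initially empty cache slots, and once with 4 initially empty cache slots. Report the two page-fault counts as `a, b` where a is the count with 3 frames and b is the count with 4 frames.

6, 5

3 frames: F F F . . . . F . F . F → 6 faults.
4 frames: F F F . . . . F . . . F → 5 faults.
5 < 6: adding a frame reduced faults, as is typical.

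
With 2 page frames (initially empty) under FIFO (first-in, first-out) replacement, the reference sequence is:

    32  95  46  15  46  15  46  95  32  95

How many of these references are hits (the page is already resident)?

32: miss, frames [32]
95: miss, frames [32, 95]
46: miss, evict 32, frames [95, 46]
15: miss, evict 95, frames [46, 15]
46: hit
15: hit
46: hit
95: miss, evict 46, frames [15, 95]
32: miss, evict 15, frames [95, 32]
95: hit
Hits: 4.

4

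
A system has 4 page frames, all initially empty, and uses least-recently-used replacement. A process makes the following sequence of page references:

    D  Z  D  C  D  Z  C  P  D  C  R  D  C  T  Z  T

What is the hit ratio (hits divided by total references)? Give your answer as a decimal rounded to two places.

0.56

D → fault, frames [D]
Z → fault, frames [D, Z]
D → hit
C → fault, frames [Z, D, C]
D → hit
Z → hit
C → hit
P → fault, frames [D, Z, C, P]
D → hit
C → hit
R → fault, evict Z, frames [P, D, C, R]
D → hit
C → hit
T → fault, evict P, frames [R, D, C, T]
Z → fault, evict R, frames [D, C, T, Z]
T → hit
Hits: 9 of 16 references → 9/16 = 0.5625.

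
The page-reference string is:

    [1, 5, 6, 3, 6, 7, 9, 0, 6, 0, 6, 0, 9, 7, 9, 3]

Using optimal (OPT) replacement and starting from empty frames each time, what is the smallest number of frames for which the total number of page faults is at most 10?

f=1: 16 faults
f=2: 10 faults
f=3: 9 faults
f=4: 8 faults
f=5: 7 faults
f=6: 7 faults
f=7: 7 faults
Smallest f with faults ≤ 10 is 2.

2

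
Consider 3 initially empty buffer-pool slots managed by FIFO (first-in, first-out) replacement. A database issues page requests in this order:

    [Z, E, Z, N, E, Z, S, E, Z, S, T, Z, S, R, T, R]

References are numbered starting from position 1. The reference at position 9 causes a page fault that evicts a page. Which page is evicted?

E

pos 1: Z → miss, frames [Z]
pos 2: E → miss, frames [Z, E]
pos 3: Z → hit
pos 4: N → miss, frames [Z, E, N]
pos 5: E → hit
pos 6: Z → hit
pos 7: S → miss, evict Z, frames [E, N, S]
pos 8: E → hit
pos 9: Z → miss, evict E, frames [N, S, Z]
At position 9, page E is evicted.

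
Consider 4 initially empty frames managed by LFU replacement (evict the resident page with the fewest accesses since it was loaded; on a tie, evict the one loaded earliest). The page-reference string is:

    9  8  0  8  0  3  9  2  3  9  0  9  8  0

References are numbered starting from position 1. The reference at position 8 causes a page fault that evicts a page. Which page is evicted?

pos 1: 9: fault, frames [9]
pos 2: 8: fault, frames [9, 8]
pos 3: 0: fault, frames [9, 8, 0]
pos 4: 8: hit
pos 5: 0: hit
pos 6: 3: fault, frames [9, 8, 0, 3]
pos 7: 9: hit
pos 8: 2: fault, evict 3, frames [9, 8, 0, 2]
At position 8, page 3 is evicted.

3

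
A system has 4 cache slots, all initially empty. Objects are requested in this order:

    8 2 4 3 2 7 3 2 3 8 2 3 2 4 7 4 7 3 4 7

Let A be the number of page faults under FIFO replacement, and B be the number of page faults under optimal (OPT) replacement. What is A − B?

4

Under FIFO: F F F F . F . . . F F . . F . . . F . F → 10 faults.
Under OPT: F F F F . F . . . . . . . F . . . . . . → 6 faults.
A − B = 10 − 6 = 4.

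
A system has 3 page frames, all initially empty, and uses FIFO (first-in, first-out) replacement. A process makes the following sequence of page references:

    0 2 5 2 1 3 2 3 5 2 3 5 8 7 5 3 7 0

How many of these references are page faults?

0 → miss, frames {0}
2 → miss, frames {0,2}
5 → miss, frames {0,2,5}
2 → hit
1 → miss, evict 0, frames {2,5,1}
3 → miss, evict 2, frames {5,1,3}
2 → miss, evict 5, frames {1,3,2}
3 → hit
5 → miss, evict 1, frames {3,2,5}
2 → hit
3 → hit
5 → hit
8 → miss, evict 3, frames {2,5,8}
7 → miss, evict 2, frames {5,8,7}
5 → hit
3 → miss, evict 5, frames {8,7,3}
7 → hit
0 → miss, evict 8, frames {7,3,0}
Page faults: 11.

11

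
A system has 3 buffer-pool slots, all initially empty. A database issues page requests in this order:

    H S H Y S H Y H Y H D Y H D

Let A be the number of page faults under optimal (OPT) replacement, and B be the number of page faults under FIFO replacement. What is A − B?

Under OPT: F F . F . . . . . . F . . . → 4 faults.
Under FIFO: F F . F . . . . . . F . F . → 5 faults.
A − B = 4 − 5 = -1.

-1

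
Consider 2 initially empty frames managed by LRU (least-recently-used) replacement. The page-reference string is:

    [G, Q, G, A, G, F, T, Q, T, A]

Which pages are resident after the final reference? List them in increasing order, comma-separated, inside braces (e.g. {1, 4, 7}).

G: miss, frames [G]
Q: miss, frames [G, Q]
G: hit
A: miss, evict Q, frames [G, A]
G: hit
F: miss, evict A, frames [G, F]
T: miss, evict G, frames [F, T]
Q: miss, evict F, frames [T, Q]
T: hit
A: miss, evict Q, frames [T, A]

{A, T}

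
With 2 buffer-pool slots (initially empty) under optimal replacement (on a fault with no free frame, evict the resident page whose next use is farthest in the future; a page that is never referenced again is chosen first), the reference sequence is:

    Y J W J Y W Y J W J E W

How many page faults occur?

6

Y: miss, frames (Y)
J: miss, frames (Y J)
W: miss, evict Y, frames (J W)
J: hit
Y: miss, evict J, frames (W Y)
W: hit
Y: hit
J: miss, evict Y, frames (W J)
W: hit
J: hit
E: miss, evict J, frames (W E)
W: hit
Page faults: 6.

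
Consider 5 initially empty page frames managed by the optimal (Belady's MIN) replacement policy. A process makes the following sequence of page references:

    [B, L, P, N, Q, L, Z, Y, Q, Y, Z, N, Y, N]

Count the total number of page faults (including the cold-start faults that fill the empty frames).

7

B: fault, frames (B)
L: fault, frames (B L)
P: fault, frames (B L P)
N: fault, frames (B L P N)
Q: fault, frames (B L P N Q)
L: hit
Z: fault, evict P, frames (B L N Q Z)
Y: fault, evict L, frames (B N Q Z Y)
Q: hit
Y: hit
Z: hit
N: hit
Y: hit
N: hit
Page faults: 7.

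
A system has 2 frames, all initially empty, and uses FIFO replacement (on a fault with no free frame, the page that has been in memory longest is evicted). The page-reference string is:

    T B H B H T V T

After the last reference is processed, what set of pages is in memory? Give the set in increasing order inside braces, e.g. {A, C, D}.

{T, V}

T: fault, frames [T]
B: fault, frames [T, B]
H: fault, evict T, frames [B, H]
B: hit
H: hit
T: fault, evict B, frames [H, T]
V: fault, evict H, frames [T, V]
T: hit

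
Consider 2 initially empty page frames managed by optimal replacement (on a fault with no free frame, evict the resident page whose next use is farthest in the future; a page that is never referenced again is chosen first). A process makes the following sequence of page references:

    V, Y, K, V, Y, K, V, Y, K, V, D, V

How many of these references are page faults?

7

V: miss, frames {V}
Y: miss, frames {V,Y}
K: miss, evict Y, frames {V,K}
V: hit
Y: miss, evict V, frames {K,Y}
K: hit
V: miss, evict K, frames {Y,V}
Y: hit
K: miss, evict Y, frames {V,K}
V: hit
D: miss, evict K, frames {V,D}
V: hit
Page faults: 7.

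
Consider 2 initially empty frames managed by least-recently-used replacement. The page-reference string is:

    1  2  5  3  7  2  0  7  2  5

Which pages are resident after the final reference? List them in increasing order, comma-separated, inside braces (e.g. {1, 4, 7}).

{2, 5}

1: miss, frames [1]
2: miss, frames [1, 2]
5: miss, evict 1, frames [2, 5]
3: miss, evict 2, frames [5, 3]
7: miss, evict 5, frames [3, 7]
2: miss, evict 3, frames [7, 2]
0: miss, evict 7, frames [2, 0]
7: miss, evict 2, frames [0, 7]
2: miss, evict 0, frames [7, 2]
5: miss, evict 7, frames [2, 5]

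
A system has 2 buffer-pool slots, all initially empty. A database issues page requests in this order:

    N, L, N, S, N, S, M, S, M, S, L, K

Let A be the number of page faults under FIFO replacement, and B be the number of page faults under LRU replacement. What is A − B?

Under FIFO: F F . F F . F F . . F F → 8 faults.
Under LRU: F F . F . . F . . . F F → 6 faults.
A − B = 8 − 6 = 2.

2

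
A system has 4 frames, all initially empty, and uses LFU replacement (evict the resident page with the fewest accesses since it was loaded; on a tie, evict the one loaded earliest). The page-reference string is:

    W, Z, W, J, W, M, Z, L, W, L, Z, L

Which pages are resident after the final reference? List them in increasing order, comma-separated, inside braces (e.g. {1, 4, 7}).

{L, M, W, Z}

W: fault, frames (W)
Z: fault, frames (W Z)
W: hit
J: fault, frames (W Z J)
W: hit
M: fault, frames (W Z J M)
Z: hit
L: fault, evict J, frames (W Z M L)
W: hit
L: hit
Z: hit
L: hit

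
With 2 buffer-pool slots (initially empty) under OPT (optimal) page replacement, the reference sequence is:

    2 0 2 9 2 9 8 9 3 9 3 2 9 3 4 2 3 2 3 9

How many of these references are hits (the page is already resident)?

2 -> fault, frames (2)
0 -> fault, frames (2 0)
2 -> hit
9 -> fault, evict 0, frames (2 9)
2 -> hit
9 -> hit
8 -> fault, evict 2, frames (9 8)
9 -> hit
3 -> fault, evict 8, frames (9 3)
9 -> hit
3 -> hit
2 -> fault, evict 3, frames (9 2)
9 -> hit
3 -> fault, evict 9, frames (2 3)
4 -> fault, evict 3, frames (2 4)
2 -> hit
3 -> fault, evict 4, frames (2 3)
2 -> hit
3 -> hit
9 -> fault, evict 3, frames (2 9)
Hits: 10.

10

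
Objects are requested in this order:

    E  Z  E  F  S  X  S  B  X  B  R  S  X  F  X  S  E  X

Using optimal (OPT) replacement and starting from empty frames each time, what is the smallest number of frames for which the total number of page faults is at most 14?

f=1: 18 faults
f=2: 11 faults
f=3: 9 faults
f=4: 8 faults
f=5: 7 faults
f=6: 7 faults
f=7: 7 faults
Smallest f with faults ≤ 14 is 2.

2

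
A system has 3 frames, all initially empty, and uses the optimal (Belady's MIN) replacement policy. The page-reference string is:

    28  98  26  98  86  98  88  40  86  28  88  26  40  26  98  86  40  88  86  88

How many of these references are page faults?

28 -> fault, frames (28)
98 -> fault, frames (28 98)
26 -> fault, frames (28 98 26)
98 -> hit
86 -> fault, evict 26, frames (28 98 86)
98 -> hit
88 -> fault, evict 98, frames (28 86 88)
40 -> fault, evict 88, frames (28 86 40)
86 -> hit
28 -> hit
88 -> fault, evict 28, frames (86 40 88)
26 -> fault, evict 88, frames (86 40 26)
40 -> hit
26 -> hit
98 -> fault, evict 26, frames (86 40 98)
86 -> hit
40 -> hit
88 -> fault, evict 98, frames (86 40 88)
86 -> hit
88 -> hit
Page faults: 10.

10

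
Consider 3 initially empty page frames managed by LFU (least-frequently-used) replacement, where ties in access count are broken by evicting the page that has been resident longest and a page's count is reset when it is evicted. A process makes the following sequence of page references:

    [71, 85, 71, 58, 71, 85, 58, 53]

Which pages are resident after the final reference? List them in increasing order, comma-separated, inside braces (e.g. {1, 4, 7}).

{53, 58, 71}

71 → fault, frames [71]
85 → fault, frames [71, 85]
71 → hit
58 → fault, frames [71, 85, 58]
71 → hit
85 → hit
58 → hit
53 → fault, evict 85, frames [71, 58, 53]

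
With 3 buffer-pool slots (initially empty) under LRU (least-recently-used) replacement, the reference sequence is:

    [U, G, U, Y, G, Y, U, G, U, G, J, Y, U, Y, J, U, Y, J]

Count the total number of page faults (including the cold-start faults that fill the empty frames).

U → fault, frames [U]
G → fault, frames [U, G]
U → hit
Y → fault, frames [G, U, Y]
G → hit
Y → hit
U → hit
G → hit
U → hit
G → hit
J → fault, evict Y, frames [U, G, J]
Y → fault, evict U, frames [G, J, Y]
U → fault, evict G, frames [J, Y, U]
Y → hit
J → hit
U → hit
Y → hit
J → hit
Page faults: 6.

6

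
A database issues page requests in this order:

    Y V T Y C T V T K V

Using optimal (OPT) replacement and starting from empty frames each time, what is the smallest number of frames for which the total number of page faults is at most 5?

3

f=1: 10 faults
f=2: 6 faults
f=3: 5 faults
f=4: 5 faults
f=5: 5 faults
Smallest f with faults ≤ 5 is 3.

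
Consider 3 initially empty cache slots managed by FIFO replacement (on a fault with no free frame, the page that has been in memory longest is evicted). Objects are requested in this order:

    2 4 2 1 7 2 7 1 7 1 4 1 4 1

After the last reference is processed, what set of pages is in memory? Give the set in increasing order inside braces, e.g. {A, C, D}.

2 → fault, frames (2)
4 → fault, frames (2 4)
2 → hit
1 → fault, frames (2 4 1)
7 → fault, evict 2, frames (4 1 7)
2 → fault, evict 4, frames (1 7 2)
7 → hit
1 → hit
7 → hit
1 → hit
4 → fault, evict 1, frames (7 2 4)
1 → fault, evict 7, frames (2 4 1)
4 → hit
1 → hit

{1, 2, 4}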